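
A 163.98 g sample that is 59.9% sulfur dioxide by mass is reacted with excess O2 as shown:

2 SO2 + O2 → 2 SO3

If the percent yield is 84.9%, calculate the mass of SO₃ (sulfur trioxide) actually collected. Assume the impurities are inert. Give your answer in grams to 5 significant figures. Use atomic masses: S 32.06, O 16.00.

Pure SO2 available = 163.98 g × 0.599 = 98.2240 g.
M(SO2) = 32.06 + 2(16.00) = 64.06 g/mol.
M(SO3) = 32.06 + 3(16.00) = 80.06 g/mol.
n(SO2) = 98.2240 g / 64.06 g/mol = 1.53331 mol.
From the equation the SO2:SO3 mole ratio is 2:2, so n(SO3) = 1.53331 × 2/2 = 1.53331 mol.
Mass of SO3 = 1.53331 mol × 80.06 g/mol = 122.757 g.
Actual mass collected = 122.757 g × 0.849 = 104.221 g.

104.22 g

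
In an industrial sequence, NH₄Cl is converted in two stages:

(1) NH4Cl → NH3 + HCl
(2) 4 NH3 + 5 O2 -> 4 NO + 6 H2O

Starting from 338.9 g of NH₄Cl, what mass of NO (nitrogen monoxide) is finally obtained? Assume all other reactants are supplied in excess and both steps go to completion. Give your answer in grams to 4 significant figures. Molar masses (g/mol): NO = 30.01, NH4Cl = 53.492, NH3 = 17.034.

n(NH4Cl) = 338.90 / 53.492 = 6.3355 mol.
Step 1 gives a 1:1 ratio of NH4Cl to NH3, so n(NH3) = 6.3355 mol.
In step 2 the NH3:NO ratio is 4:4, so n(NO) = 6.3355 mol.
Mass of NO = 6.3355 × 30.01 = 190.13 g.

190.1 g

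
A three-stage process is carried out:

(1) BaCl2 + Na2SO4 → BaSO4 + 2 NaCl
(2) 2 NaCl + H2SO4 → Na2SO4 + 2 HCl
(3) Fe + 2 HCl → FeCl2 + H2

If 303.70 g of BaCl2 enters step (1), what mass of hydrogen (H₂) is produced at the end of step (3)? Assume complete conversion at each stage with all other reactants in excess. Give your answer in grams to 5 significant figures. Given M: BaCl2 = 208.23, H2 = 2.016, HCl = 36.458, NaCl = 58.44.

n(BaCl2) = 303.70 / 208.23 = 1.45848 mol.
Reaction (1): BaCl2→NaCl ratio 1:2 ⇒ n(NaCl) = 2.91697 mol.
Reaction (2): NaCl→HCl ratio 2:2 ⇒ n(HCl) = 2.91697 mol.
Reaction (3): HCl→H2 ratio 2:1 ⇒ n(H2) = 1.45848 mol.
Mass of H2 = 1.45848 × 2.016 = 2.94030 g.

2.9403 g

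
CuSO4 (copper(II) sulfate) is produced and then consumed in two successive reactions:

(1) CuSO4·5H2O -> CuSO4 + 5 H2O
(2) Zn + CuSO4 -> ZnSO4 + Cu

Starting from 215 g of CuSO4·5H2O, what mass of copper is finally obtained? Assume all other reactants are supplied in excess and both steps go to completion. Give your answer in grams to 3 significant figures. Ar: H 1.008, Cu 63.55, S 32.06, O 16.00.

54.7 g

M(CuSO4·5H2O) = 63.55 + 32.06 + 9(16.00) + 10(1.008) = 249.69 g/mol.
M(Cu) = 63.55 g/mol.
n(CuSO4·5H2O) = 215.0 / 249.69 = 0.8611 mol.
Step 1 gives a 1:1 ratio of CuSO4·5H2O to CuSO4, so n(CuSO4) = 0.8611 mol.
In step 2 the CuSO4:Cu ratio is 1:1, so n(Cu) = 0.8611 mol.
Mass of Cu = 0.8611 × 63.55 = 54.72 g.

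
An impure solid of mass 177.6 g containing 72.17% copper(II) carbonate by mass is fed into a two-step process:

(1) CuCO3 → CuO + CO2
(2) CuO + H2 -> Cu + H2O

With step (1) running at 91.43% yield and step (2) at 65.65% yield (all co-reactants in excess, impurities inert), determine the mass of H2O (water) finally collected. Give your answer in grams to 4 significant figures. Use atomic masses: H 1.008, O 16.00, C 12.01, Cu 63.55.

Pure CuCO3 = 177.6 × 0.7217 = 128.17 g.
M(CuCO3) = 63.55 + 12.01 + 3(16.00) = 123.56 g/mol.
M(H2O) = 2(1.008) + 16.00 = 18.016 g/mol.
n(CuCO3) = 128.17 / 123.56 = 1.0373 mol.
Step 1 (CuCO3:CuO = 1:1): theoretical n(CuO) = 1.0373 mol; at 91.43% yield, n(CuO) = 0.94844 mol.
Step 2 (CuO:H2O = 1:1): theoretical n(H2O) = 0.94844 mol, so theoretical mass = 0.94844 × 18.016 = 17.087 g.
At 65.65% yield, actual mass of H2O = 17.087 × 0.6565 = 11.218 g.

11.22 g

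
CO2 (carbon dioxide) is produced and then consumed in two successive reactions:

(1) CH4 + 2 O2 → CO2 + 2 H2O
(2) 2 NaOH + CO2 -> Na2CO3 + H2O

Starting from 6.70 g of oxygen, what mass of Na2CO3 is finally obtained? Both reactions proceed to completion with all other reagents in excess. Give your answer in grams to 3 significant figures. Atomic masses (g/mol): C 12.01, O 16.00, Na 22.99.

11.1 g

M(O2) = 2(16.00) = 32.00 g/mol.
M(Na2CO3) = 2(22.99) + 12.01 + 3(16.00) = 105.99 g/mol.
n(O2) = 6.700 / 32.00 = 0.2094 mol.
Step 1 gives a 2:1 ratio of O2 to CO2, so n(CO2) = 0.1047 mol.
In step 2 the CO2:Na2CO3 ratio is 1:1, so n(Na2CO3) = 0.1047 mol.
Mass of Na2CO3 = 0.1047 × 105.99 = 11.10 g.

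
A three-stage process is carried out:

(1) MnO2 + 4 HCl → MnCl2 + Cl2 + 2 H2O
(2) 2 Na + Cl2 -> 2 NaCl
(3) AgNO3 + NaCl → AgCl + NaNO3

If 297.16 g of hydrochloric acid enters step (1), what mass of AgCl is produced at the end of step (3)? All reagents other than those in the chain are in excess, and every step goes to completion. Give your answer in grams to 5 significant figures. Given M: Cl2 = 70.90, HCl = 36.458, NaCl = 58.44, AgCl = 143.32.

584.08 g

n(HCl) = 297.16 / 36.458 = 8.15075 mol.
Reaction (1): HCl→Cl2 ratio 4:1 ⇒ n(Cl2) = 2.03769 mol.
Reaction (2): Cl2→NaCl ratio 1:2 ⇒ n(NaCl) = 4.07537 mol.
Reaction (3): NaCl→AgCl ratio 1:1 ⇒ n(AgCl) = 4.07537 mol.
Mass of AgCl = 4.07537 × 143.32 = 584.083 g.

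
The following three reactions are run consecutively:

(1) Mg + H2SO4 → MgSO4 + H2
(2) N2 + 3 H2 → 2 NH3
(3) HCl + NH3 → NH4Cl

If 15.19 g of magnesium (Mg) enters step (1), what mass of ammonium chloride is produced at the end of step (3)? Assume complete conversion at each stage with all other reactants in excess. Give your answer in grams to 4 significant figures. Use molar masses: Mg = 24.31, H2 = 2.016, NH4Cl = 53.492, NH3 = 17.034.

22.28 g

n(Mg) = 15.19 / 24.31 = 0.62485 mol.
Reaction (1): Mg→H2 ratio 1:1 ⇒ n(H2) = 0.62485 mol.
Reaction (2): H2→NH3 ratio 3:2 ⇒ n(NH3) = 0.41656 mol.
Reaction (3): NH3→NH4Cl ratio 1:1 ⇒ n(NH4Cl) = 0.41656 mol.
Mass of NH4Cl = 0.41656 × 53.492 = 22.283 g.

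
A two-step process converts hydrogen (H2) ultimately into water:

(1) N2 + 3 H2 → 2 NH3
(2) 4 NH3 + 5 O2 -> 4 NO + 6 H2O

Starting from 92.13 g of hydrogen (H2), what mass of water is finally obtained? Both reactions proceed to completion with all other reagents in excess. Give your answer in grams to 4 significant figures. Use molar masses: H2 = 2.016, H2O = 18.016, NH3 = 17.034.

n(H2) = 92.130 / 2.016 = 45.699 mol.
Step 1 gives a 3:2 ratio of H2 to NH3, so n(NH3) = 30.466 mol.
In step 2 the NH3:H2O ratio is 4:6, so n(H2O) = 45.699 mol.
Mass of H2O = 45.699 × 18.016 = 823.32 g.

823.3 g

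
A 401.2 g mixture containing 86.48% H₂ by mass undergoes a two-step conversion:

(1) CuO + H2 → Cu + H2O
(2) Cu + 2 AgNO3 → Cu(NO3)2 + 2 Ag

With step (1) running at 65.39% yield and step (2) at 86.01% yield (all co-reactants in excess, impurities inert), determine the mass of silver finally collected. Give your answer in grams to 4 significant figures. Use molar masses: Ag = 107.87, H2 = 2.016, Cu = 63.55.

20880 g

Pure H2 = 401.2 × 0.8648 = 346.96 g.
n(H2) = 346.96 / 2.016 = 172.10 mol.
Step 1 (H2:Cu = 1:1): theoretical n(Cu) = 172.10 mol; at 65.39% yield, n(Cu) = 112.54 mol.
Step 2 (Cu:Ag = 1:2): theoretical n(Ag) = 225.08 mol, so theoretical mass = 225.08 × 107.87 = 24279 g.
At 86.01% yield, actual mass of Ag = 24279 × 0.8601 = 20882 g.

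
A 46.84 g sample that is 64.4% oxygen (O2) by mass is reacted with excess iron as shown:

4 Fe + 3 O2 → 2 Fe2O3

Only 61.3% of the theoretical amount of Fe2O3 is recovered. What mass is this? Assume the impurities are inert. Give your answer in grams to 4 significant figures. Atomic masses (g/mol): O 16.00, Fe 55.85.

61.52 g

Pure O2 available = 46.84 g × 0.644 = 30.165 g.
M(O2) = 2(16.00) = 32.00 g/mol.
M(Fe2O3) = 2(55.85) + 3(16.00) = 159.70 g/mol.
n(O2) = 30.165 g / 32.00 g/mol = 0.94266 mol.
From the equation the O2:Fe2O3 mole ratio is 3:2, so n(Fe2O3) = 0.94266 × 2/3 = 0.62844 mol.
Mass of Fe2O3 = 0.62844 mol × 159.70 g/mol = 100.36 g.
Actual mass collected = 100.36 g × 0.613 = 61.521 g.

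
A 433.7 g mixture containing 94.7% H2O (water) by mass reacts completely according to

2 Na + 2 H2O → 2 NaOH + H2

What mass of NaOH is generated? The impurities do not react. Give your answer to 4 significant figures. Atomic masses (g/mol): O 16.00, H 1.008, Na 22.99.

911.8 g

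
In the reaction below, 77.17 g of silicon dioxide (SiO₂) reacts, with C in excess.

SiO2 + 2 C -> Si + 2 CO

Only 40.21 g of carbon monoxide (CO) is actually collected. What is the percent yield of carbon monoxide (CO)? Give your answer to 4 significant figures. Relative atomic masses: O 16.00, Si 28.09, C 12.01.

55.89 %

M(SiO2) = 28.09 + 2(16.00) = 60.09 g/mol.
M(CO) = 12.01 + 16.00 = 28.01 g/mol.
n(SiO2) = 77.170 g / 60.09 g/mol = 1.2842 mol.
From the equation the SiO2:CO mole ratio is 1:2, so n(CO) = 1.2842 × 2/1 = 2.5685 mol.
Mass of CO = 2.5685 mol × 28.01 g/mol = 71.943 g.
This is the theoretical yield. Percent yield = 40.21 g / 71.943 g × 100% = 55.891%.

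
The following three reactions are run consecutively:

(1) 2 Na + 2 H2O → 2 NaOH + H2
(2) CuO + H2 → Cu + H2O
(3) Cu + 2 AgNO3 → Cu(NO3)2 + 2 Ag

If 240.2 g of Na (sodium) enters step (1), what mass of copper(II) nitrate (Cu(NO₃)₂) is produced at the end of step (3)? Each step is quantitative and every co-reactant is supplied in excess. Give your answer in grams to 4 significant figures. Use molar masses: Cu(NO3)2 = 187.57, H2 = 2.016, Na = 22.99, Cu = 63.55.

979.9 g

n(Na) = 240.2 / 22.99 = 10.448 mol.
Reaction (1): Na→H2 ratio 2:1 ⇒ n(H2) = 5.2240 mol.
Reaction (2): H2→Cu ratio 1:1 ⇒ n(Cu) = 5.2240 mol.
Reaction (3): Cu→Cu(NO3)2 ratio 1:1 ⇒ n(Cu(NO3)2) = 5.2240 mol.
Mass of Cu(NO3)2 = 5.2240 × 187.57 = 979.87 g.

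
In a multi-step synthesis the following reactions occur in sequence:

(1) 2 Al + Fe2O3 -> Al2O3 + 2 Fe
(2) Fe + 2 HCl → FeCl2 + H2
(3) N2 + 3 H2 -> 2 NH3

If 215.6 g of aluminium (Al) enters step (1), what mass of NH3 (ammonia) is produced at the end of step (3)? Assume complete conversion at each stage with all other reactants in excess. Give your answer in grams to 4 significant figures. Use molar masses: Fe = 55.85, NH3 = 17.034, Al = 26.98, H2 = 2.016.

90.75 g

n(Al) = 215.6 / 26.98 = 7.9911 mol.
Reaction (1): Al→Fe ratio 2:2 ⇒ n(Fe) = 7.9911 mol.
Reaction (2): Fe→H2 ratio 1:1 ⇒ n(H2) = 7.9911 mol.
Reaction (3): H2→NH3 ratio 3:2 ⇒ n(NH3) = 5.3274 mol.
Mass of NH3 = 5.3274 × 17.034 = 90.747 g.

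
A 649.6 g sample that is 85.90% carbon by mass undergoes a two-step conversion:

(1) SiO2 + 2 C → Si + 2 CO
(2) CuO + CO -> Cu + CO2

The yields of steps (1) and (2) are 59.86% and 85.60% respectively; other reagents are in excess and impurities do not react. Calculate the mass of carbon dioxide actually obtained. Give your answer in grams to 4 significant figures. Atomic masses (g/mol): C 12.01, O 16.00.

Pure C = 649.6 × 0.8590 = 558.01 g.
M(C) = 12.01 g/mol.
M(CO2) = 12.01 + 2(16.00) = 44.01 g/mol.
n(C) = 558.01 / 12.01 = 46.462 mol.
Step 1 (C:CO = 2:2): theoretical n(CO) = 46.462 mol; at 59.86% yield, n(CO) = 27.812 mol.
Step 2 (CO:CO2 = 1:1): theoretical n(CO2) = 27.812 mol, so theoretical mass = 27.812 × 44.01 = 1224.0 g.
At 85.60% yield, actual mass of CO2 = 1224.0 × 0.8560 = 1047.8 g.

1048 g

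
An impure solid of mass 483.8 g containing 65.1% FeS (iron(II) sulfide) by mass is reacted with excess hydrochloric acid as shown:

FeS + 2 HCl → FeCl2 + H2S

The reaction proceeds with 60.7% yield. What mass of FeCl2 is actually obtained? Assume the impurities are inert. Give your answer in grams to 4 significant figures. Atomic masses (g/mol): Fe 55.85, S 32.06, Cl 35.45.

Pure FeS available = 483.8 g × 0.651 = 314.95 g.
M(FeS) = 55.85 + 32.06 = 87.91 g/mol.
M(FeCl2) = 55.85 + 2(35.45) = 126.75 g/mol.
n(FeS) = 314.95 g / 87.91 g/mol = 3.5827 mol.
From the equation the FeS:FeCl2 mole ratio is 1:1, so n(FeCl2) = 3.5827 × 1/1 = 3.5827 mol.
Mass of FeCl2 = 3.5827 mol × 126.75 g/mol = 454.11 g.
Actual mass collected = 454.11 g × 0.607 = 275.64 g.

275.6 g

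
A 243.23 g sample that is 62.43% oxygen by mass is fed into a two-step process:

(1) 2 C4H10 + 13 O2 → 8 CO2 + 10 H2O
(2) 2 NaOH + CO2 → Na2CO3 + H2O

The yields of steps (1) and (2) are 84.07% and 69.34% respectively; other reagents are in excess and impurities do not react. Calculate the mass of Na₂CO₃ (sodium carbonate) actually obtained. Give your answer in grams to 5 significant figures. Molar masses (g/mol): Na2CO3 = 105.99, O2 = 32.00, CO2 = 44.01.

Pure O2 = 243.23 × 0.6243 = 151.848 g.
n(O2) = 151.848 / 32.00 = 4.74527 mol.
Step 1 (O2:CO2 = 13:8): theoretical n(CO2) = 2.92016 mol; at 84.07% yield, n(CO2) = 2.45498 mol.
Step 2 (CO2:Na2CO3 = 1:1): theoretical n(Na2CO3) = 2.45498 mol, so theoretical mass = 2.45498 × 105.99 = 260.203 g.
At 69.34% yield, actual mass of Na2CO3 = 260.203 × 0.6934 = 180.425 g.

180.43 g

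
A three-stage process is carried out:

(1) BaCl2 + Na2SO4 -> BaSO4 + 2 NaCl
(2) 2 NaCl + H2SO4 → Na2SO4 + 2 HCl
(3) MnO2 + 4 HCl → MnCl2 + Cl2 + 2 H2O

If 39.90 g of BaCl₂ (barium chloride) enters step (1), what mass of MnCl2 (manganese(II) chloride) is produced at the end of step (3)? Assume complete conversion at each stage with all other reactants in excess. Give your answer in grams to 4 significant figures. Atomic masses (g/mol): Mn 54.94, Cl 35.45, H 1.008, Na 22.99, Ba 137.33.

12.06 g

M(BaCl2) = 137.33 + 2(35.45) = 208.23 g/mol.
M(MnCl2) = 54.94 + 2(35.45) = 125.84 g/mol.
n(BaCl2) = 39.90 / 208.23 = 0.19162 mol.
Reaction (1): BaCl2→NaCl ratio 1:2 ⇒ n(NaCl) = 0.38323 mol.
Reaction (2): NaCl→HCl ratio 2:2 ⇒ n(HCl) = 0.38323 mol.
Reaction (3): HCl→MnCl2 ratio 4:1 ⇒ n(MnCl2) = 0.095808 mol.
Mass of MnCl2 = 0.095808 × 125.84 = 12.056 g.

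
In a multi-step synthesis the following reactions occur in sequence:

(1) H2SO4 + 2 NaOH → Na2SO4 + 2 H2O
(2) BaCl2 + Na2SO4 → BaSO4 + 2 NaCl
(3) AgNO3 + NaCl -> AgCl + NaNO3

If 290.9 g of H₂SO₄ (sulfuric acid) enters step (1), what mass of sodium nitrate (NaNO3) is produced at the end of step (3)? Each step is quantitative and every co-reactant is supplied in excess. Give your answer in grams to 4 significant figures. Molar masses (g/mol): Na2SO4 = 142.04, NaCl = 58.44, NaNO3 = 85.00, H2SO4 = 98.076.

n(H2SO4) = 290.9 / 98.076 = 2.9661 mol.
Reaction (1): H2SO4→Na2SO4 ratio 1:1 ⇒ n(Na2SO4) = 2.9661 mol.
Reaction (2): Na2SO4→NaCl ratio 1:2 ⇒ n(NaCl) = 5.9321 mol.
Reaction (3): NaCl→NaNO3 ratio 1:1 ⇒ n(NaNO3) = 5.9321 mol.
Mass of NaNO3 = 5.9321 × 85.00 = 504.23 g.

504.2 g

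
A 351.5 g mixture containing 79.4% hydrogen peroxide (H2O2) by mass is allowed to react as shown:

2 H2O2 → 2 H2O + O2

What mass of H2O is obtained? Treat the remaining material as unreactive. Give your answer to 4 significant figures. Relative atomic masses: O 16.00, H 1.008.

147.8 g

Mass of pure H2O2 = 351.5 g × 0.794 = 279.09 g.
M(H2O2) = 2(1.008) + 2(16.00) = 34.016 g/mol.
M(H2O) = 2(1.008) + 16.00 = 18.016 g/mol.
n(H2O2) = 279.09 g / 34.016 g/mol = 8.2047 mol.
From the equation the H2O2:H2O mole ratio is 2:2, so n(H2O) = 8.2047 × 2/2 = 8.2047 mol.
Mass of H2O = 8.2047 mol × 18.016 g/mol = 147.82 g.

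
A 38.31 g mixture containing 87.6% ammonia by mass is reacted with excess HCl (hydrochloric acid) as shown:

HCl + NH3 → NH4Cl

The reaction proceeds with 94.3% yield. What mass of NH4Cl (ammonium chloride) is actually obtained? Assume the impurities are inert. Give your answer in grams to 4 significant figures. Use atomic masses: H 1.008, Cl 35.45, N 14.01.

Pure NH3 available = 38.31 g × 0.876 = 33.560 g.
M(NH3) = 14.01 + 3(1.008) = 17.034 g/mol.
M(NH4Cl) = 14.01 + 4(1.008) + 35.45 = 53.492 g/mol.
n(NH3) = 33.560 g / 17.034 g/mol = 1.9702 mol.
From the equation the NH3:NH4Cl mole ratio is 1:1, so n(NH4Cl) = 1.9702 × 1/1 = 1.9702 mol.
Mass of NH4Cl = 1.9702 mol × 53.492 g/mol = 105.39 g.
Actual mass collected = 105.39 g × 0.943 = 99.380 g.

99.38 g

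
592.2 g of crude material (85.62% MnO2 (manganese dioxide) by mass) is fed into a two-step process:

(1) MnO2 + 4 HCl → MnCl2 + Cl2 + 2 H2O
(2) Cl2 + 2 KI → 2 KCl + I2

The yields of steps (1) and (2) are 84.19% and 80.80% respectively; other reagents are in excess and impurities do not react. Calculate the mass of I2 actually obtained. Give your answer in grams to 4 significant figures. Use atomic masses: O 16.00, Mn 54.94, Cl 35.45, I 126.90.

1007 g

Pure MnO2 = 592.2 × 0.8562 = 507.04 g.
M(MnO2) = 54.94 + 2(16.00) = 86.94 g/mol.
M(I2) = 2(126.90) = 253.80 g/mol.
n(MnO2) = 507.04 / 86.94 = 5.8321 mol.
Step 1 (MnO2:Cl2 = 1:1): theoretical n(Cl2) = 5.8321 mol; at 84.19% yield, n(Cl2) = 4.9100 mol.
Step 2 (Cl2:I2 = 1:1): theoretical n(I2) = 4.9100 mol, so theoretical mass = 4.9100 × 253.80 = 1246.2 g.
At 80.80% yield, actual mass of I2 = 1246.2 × 0.8080 = 1006.9 g.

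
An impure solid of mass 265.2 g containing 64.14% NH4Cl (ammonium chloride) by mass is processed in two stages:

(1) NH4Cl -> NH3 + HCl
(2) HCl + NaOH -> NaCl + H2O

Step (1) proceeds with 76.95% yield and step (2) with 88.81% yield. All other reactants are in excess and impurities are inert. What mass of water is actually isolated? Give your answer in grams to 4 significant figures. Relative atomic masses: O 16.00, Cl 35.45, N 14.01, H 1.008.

39.15 g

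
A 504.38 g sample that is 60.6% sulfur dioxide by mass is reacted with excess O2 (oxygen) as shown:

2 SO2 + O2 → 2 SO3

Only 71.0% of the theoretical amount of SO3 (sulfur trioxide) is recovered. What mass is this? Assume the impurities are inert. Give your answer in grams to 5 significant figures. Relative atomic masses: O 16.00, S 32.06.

271.22 g

Pure SO2 available = 504.38 g × 0.606 = 305.654 g.
M(SO2) = 32.06 + 2(16.00) = 64.06 g/mol.
M(SO3) = 32.06 + 3(16.00) = 80.06 g/mol.
n(SO2) = 305.654 g / 64.06 g/mol = 4.77137 mol.
From the equation the SO2:SO3 mole ratio is 2:2, so n(SO3) = 4.77137 × 2/2 = 4.77137 mol.
Mass of SO3 = 4.77137 mol × 80.06 g/mol = 381.996 g.
Actual mass collected = 381.996 g × 0.710 = 271.217 g.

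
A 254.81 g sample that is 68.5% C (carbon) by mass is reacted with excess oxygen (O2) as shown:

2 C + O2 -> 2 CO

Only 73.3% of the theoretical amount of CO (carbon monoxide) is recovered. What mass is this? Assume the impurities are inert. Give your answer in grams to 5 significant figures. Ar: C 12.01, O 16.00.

298.39 g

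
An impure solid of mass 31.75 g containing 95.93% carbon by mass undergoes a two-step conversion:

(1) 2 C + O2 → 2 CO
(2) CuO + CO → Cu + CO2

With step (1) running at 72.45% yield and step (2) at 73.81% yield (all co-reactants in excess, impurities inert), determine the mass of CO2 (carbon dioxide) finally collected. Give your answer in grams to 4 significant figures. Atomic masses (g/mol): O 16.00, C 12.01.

59.68 g

Pure C = 31.75 × 0.9593 = 30.458 g.
M(C) = 12.01 g/mol.
M(CO2) = 12.01 + 2(16.00) = 44.01 g/mol.
n(C) = 30.458 / 12.01 = 2.5360 mol.
Step 1 (C:CO = 2:2): theoretical n(CO) = 2.5360 mol; at 72.45% yield, n(CO) = 1.8374 mol.
Step 2 (CO:CO2 = 1:1): theoretical n(CO2) = 1.8374 mol, so theoretical mass = 1.8374 × 44.01 = 80.862 g.
At 73.81% yield, actual mass of CO2 = 80.862 × 0.7381 = 59.684 g.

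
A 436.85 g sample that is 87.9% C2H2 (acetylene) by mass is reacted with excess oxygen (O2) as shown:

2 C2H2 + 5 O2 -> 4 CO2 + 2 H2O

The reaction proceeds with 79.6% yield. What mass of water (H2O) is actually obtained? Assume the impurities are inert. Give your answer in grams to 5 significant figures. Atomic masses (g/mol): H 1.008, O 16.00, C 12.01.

211.50 g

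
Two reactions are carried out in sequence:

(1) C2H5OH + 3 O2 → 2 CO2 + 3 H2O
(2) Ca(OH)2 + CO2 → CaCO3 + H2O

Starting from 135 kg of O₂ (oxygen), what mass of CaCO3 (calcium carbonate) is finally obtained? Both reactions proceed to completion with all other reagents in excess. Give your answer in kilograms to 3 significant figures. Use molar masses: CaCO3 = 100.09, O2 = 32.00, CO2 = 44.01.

282 kg

135 kg = 135000 g.
n(O2) = 135000 / 32.00 = 4219 mol.
Step 1 gives a 3:2 ratio of O2 to CO2, so n(CO2) = 2812 mol.
In step 2 the CO2:CaCO3 ratio is 1:1, so n(CaCO3) = 2812 mol.
Mass of CaCO3 = 2812 × 100.09 = 281500 g = 282 kg.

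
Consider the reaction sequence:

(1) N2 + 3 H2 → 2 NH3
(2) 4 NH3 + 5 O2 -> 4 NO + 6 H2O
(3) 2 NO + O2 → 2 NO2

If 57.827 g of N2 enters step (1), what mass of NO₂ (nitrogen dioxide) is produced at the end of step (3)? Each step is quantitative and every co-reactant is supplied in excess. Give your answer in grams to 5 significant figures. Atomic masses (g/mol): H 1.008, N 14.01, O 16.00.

M(N2) = 2(14.01) = 28.02 g/mol.
M(NO2) = 14.01 + 2(16.00) = 46.01 g/mol.
n(N2) = 57.827 / 28.02 = 2.06378 mol.
Reaction (1): N2→NH3 ratio 1:2 ⇒ n(NH3) = 4.12755 mol.
Reaction (2): NH3→NO ratio 4:4 ⇒ n(NO) = 4.12755 mol.
Reaction (3): NO→NO2 ratio 2:2 ⇒ n(NO2) = 4.12755 mol.
Mass of NO2 = 4.12755 × 46.01 = 189.909 g.

189.91 g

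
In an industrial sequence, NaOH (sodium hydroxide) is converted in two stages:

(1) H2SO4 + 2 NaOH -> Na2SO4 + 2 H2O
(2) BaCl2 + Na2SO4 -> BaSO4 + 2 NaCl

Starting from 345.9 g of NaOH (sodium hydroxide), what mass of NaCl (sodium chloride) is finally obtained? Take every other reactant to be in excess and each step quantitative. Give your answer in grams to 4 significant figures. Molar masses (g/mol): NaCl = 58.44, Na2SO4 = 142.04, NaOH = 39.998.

505.4 g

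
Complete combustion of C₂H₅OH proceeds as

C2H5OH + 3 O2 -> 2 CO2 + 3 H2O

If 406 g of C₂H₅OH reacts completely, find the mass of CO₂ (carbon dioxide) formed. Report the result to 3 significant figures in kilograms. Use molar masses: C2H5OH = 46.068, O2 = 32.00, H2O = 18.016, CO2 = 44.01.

0.776 kg

n(C2H5OH) = 406.0 g / 46.068 g/mol = 8.813 mol.
From the equation the C2H5OH:CO2 mole ratio is 1:2, so n(CO2) = 8.813 × 2/1 = 17.63 mol.
Mass of CO2 = 17.63 mol × 44.01 g/mol = 775.7 g.
Converting to kg: 775.7 g = 0.776 kg.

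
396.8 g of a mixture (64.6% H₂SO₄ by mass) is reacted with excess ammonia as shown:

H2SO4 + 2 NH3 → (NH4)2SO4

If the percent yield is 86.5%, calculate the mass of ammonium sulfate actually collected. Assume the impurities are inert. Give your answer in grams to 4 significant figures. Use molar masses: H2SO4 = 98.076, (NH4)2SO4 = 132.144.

298.7 g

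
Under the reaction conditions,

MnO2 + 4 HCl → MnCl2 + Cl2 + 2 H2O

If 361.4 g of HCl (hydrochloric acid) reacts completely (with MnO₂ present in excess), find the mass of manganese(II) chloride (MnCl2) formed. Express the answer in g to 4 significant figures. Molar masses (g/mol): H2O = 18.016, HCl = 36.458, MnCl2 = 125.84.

311.9 g

n(HCl) = 361.40 g / 36.458 g/mol = 9.9128 mol.
From the equation the HCl:MnCl2 mole ratio is 4:1, so n(MnCl2) = 9.9128 × 1/4 = 2.4782 mol.
Mass of MnCl2 = 2.4782 mol × 125.84 g/mol = 311.86 g.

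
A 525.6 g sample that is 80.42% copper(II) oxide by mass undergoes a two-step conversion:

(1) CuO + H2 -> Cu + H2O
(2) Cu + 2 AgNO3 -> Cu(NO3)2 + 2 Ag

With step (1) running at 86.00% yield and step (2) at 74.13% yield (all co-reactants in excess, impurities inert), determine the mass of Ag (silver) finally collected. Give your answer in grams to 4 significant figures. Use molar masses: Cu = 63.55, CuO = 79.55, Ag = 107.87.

730.8 g

Pure CuO = 525.6 × 0.8042 = 422.69 g.
n(CuO) = 422.69 / 79.55 = 5.3135 mol.
Step 1 (CuO:Cu = 1:1): theoretical n(Cu) = 5.3135 mol; at 86.00% yield, n(Cu) = 4.5696 mol.
Step 2 (Cu:Ag = 1:2): theoretical n(Ag) = 9.1392 mol, so theoretical mass = 9.1392 × 107.87 = 985.84 g.
At 74.13% yield, actual mass of Ag = 985.84 × 0.7413 = 730.81 g.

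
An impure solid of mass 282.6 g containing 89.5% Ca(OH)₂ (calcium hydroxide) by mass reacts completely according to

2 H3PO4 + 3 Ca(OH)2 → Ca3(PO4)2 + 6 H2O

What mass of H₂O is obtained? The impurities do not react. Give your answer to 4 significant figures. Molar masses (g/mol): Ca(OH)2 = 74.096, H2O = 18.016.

Mass of pure Ca(OH)2 = 282.6 g × 0.895 = 252.93 g.
n(Ca(OH)2) = 252.93 g / 74.096 g/mol = 3.4135 mol.
From the equation the Ca(OH)2:H2O mole ratio is 3:6, so n(H2O) = 3.4135 × 6/3 = 6.8270 mol.
Mass of H2O = 6.8270 mol × 18.016 g/mol = 123.00 g.

123.0 g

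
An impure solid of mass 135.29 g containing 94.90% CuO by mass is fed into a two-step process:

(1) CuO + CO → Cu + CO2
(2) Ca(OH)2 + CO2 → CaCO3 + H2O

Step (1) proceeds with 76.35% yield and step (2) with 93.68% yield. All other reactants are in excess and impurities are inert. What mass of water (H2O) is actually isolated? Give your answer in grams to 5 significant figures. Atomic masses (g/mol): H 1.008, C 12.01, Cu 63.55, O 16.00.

Pure CuO = 135.29 × 0.9490 = 128.390 g.
M(CuO) = 63.55 + 16.00 = 79.55 g/mol.
M(H2O) = 2(1.008) + 16.00 = 18.016 g/mol.
n(CuO) = 128.390 / 79.55 = 1.61396 mol.
Step 1 (CuO:CO2 = 1:1): theoretical n(CO2) = 1.61396 mol; at 76.35% yield, n(CO2) = 1.23226 mol.
Step 2 (CO2:H2O = 1:1): theoretical n(H2O) = 1.23226 mol, so theoretical mass = 1.23226 × 18.016 = 22.2003 g.
At 93.68% yield, actual mass of H2O = 22.2003 × 0.9368 = 20.7973 g.

20.797 g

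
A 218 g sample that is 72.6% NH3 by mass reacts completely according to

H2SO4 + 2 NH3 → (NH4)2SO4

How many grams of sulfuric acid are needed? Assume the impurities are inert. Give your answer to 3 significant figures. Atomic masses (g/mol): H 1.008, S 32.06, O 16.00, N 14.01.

456 g

Mass of pure NH3 = 218 g × 0.726 = 158.3 g.
M(NH3) = 14.01 + 3(1.008) = 17.034 g/mol.
M(H2SO4) = 2(1.008) + 32.06 + 4(16.00) = 98.076 g/mol.
n(NH3) = 158.3 g / 17.034 g/mol = 9.291 mol.
From the equation the NH3:H2SO4 mole ratio is 2:1, so n(H2SO4) = 9.291 × 1/2 = 4.646 mol.
Mass of H2SO4 = 4.646 mol × 98.076 g/mol = 455.6 g.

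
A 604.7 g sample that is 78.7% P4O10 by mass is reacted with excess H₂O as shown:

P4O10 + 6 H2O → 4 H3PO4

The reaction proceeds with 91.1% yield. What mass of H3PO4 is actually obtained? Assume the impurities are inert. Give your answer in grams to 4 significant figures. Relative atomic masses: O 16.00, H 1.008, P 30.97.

598.6 g

Pure P4O10 available = 604.7 g × 0.787 = 475.90 g.
M(P4O10) = 4(30.97) + 10(16.00) = 283.88 g/mol.
M(H3PO4) = 3(1.008) + 30.97 + 4(16.00) = 97.994 g/mol.
n(P4O10) = 475.90 g / 283.88 g/mol = 1.6764 mol.
From the equation the P4O10:H3PO4 mole ratio is 1:4, so n(H3PO4) = 1.6764 × 4/1 = 6.7056 mol.
Mass of H3PO4 = 6.7056 mol × 97.994 g/mol = 657.11 g.
Actual mass collected = 657.11 g × 0.911 = 598.63 g.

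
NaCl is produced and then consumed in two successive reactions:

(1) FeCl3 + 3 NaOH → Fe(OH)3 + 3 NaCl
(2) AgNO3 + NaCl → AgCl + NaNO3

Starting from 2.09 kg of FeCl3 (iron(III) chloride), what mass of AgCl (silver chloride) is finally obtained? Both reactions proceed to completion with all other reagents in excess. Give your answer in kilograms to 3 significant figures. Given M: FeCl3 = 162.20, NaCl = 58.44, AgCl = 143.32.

2.09 kg = 2090 g.
n(FeCl3) = 2090 / 162.20 = 12.89 mol.
Step 1 gives a 1:3 ratio of FeCl3 to NaCl, so n(NaCl) = 38.66 mol.
In step 2 the NaCl:AgCl ratio is 1:1, so n(AgCl) = 38.66 mol.
Mass of AgCl = 38.66 × 143.32 = 5540 g = 5.54 kg.

5.54 kg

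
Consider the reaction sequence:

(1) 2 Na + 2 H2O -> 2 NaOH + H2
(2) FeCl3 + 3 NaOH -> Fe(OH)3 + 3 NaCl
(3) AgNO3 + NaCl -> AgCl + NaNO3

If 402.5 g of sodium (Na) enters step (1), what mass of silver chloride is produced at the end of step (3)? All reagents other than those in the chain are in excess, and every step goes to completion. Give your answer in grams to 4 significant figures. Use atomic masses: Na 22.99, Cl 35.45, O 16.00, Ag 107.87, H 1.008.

M(Na) = 22.99 g/mol.
M(AgCl) = 107.87 + 35.45 = 143.32 g/mol.
n(Na) = 402.5 / 22.99 = 17.508 mol.
Reaction (1): Na→NaOH ratio 2:2 ⇒ n(NaOH) = 17.508 mol.
Reaction (2): NaOH→NaCl ratio 3:3 ⇒ n(NaCl) = 17.508 mol.
Reaction (3): NaCl→AgCl ratio 1:1 ⇒ n(AgCl) = 17.508 mol.
Mass of AgCl = 17.508 × 143.32 = 2509.2 g.

2509 g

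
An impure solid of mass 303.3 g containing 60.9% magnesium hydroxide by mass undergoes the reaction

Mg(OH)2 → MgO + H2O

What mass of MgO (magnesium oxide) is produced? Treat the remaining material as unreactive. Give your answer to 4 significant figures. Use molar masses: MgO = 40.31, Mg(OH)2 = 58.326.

Mass of pure Mg(OH)2 = 303.3 g × 0.609 = 184.71 g.
n(Mg(OH)2) = 184.71 g / 58.326 g/mol = 3.1669 mol.
From the equation the Mg(OH)2:MgO mole ratio is 1:1, so n(MgO) = 3.1669 × 1/1 = 3.1669 mol.
Mass of MgO = 3.1669 mol × 40.31 g/mol = 127.66 g.

127.7 g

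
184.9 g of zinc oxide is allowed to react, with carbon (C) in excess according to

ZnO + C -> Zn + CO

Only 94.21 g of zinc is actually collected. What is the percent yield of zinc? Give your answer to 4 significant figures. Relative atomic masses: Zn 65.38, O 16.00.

M(ZnO) = 65.38 + 16.00 = 81.38 g/mol.
M(Zn) = 65.38 g/mol.
n(ZnO) = 184.90 g / 81.38 g/mol = 2.2721 mol.
From the equation the ZnO:Zn mole ratio is 1:1, so n(Zn) = 2.2721 × 1/1 = 2.2721 mol.
Mass of Zn = 2.2721 mol × 65.38 g/mol = 148.55 g.
This is the theoretical yield. Percent yield = 94.21 g / 148.55 g × 100% = 63.421%.

63.42 %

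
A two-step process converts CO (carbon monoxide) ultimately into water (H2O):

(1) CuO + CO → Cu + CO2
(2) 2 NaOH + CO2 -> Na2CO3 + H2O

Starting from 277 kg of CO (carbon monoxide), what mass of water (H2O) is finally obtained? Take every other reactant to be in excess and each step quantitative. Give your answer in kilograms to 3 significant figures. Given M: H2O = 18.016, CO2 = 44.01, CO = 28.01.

277 kg = 277000 g.
n(CO) = 277000 / 28.01 = 9889 mol.
Step 1 gives a 1:1 ratio of CO to CO2, so n(CO2) = 9889 mol.
In step 2 the CO2:H2O ratio is 1:1, so n(H2O) = 9889 mol.
Mass of H2O = 9889 × 18.016 = 178200 g = 178 kg.

178 kg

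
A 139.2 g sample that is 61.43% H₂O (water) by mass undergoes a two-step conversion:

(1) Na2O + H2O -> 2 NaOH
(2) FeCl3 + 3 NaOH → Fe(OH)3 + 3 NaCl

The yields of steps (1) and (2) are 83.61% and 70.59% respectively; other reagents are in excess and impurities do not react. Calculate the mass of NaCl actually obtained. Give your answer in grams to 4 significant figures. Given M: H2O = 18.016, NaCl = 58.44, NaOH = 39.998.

327.4 g

Pure H2O = 139.2 × 0.6143 = 85.511 g.
n(H2O) = 85.511 / 18.016 = 4.7464 mol.
Step 1 (H2O:NaOH = 1:2): theoretical n(NaOH) = 9.4927 mol; at 83.61% yield, n(NaOH) = 7.9369 mol.
Step 2 (NaOH:NaCl = 3:3): theoretical n(NaCl) = 7.9369 mol, so theoretical mass = 7.9369 × 58.44 = 463.83 g.
At 70.59% yield, actual mass of NaCl = 463.83 × 0.7059 = 327.42 g.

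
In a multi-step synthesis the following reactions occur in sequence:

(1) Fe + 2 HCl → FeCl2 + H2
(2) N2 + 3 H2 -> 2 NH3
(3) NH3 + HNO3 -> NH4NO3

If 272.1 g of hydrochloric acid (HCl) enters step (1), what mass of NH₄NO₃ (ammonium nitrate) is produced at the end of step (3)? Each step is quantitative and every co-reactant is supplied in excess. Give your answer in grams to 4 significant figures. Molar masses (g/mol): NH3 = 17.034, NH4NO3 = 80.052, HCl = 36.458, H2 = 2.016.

199.2 g

n(HCl) = 272.1 / 36.458 = 7.4634 mol.
Reaction (1): HCl→H2 ratio 2:1 ⇒ n(H2) = 3.7317 mol.
Reaction (2): H2→NH3 ratio 3:2 ⇒ n(NH3) = 2.4878 mol.
Reaction (3): NH3→NH4NO3 ratio 1:1 ⇒ n(NH4NO3) = 2.4878 mol.
Mass of NH4NO3 = 2.4878 × 80.052 = 199.15 g.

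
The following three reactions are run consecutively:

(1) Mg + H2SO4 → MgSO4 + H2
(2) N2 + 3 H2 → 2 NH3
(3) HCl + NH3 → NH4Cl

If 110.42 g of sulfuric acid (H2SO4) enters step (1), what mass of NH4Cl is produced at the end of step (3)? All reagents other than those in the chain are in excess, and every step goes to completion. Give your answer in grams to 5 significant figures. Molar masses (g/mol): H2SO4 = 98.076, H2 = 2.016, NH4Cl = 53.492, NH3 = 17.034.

n(H2SO4) = 110.42 / 98.076 = 1.12586 mol.
Reaction (1): H2SO4→H2 ratio 1:1 ⇒ n(H2) = 1.12586 mol.
Reaction (2): H2→NH3 ratio 3:2 ⇒ n(NH3) = 0.750574 mol.
Reaction (3): NH3→NH4Cl ratio 1:1 ⇒ n(NH4Cl) = 0.750574 mol.
Mass of NH4Cl = 0.750574 × 53.492 = 40.1497 g.

40.150 g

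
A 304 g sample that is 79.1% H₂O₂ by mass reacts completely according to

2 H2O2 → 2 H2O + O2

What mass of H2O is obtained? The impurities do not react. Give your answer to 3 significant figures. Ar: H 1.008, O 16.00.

Mass of pure H2O2 = 304 g × 0.791 = 240.5 g.
M(H2O2) = 2(1.008) + 2(16.00) = 34.016 g/mol.
M(H2O) = 2(1.008) + 16.00 = 18.016 g/mol.
n(H2O2) = 240.5 g / 34.016 g/mol = 7.069 mol.
From the equation the H2O2:H2O mole ratio is 2:2, so n(H2O) = 7.069 × 2/2 = 7.069 mol.
Mass of H2O = 7.069 mol × 18.016 g/mol = 127.4 g.

127 g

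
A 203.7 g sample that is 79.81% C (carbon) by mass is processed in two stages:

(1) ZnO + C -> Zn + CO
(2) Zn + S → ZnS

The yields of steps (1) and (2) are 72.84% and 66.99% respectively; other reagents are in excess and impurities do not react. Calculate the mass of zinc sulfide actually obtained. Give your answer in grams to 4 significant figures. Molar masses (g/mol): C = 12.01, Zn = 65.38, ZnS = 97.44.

Pure C = 203.7 × 0.7981 = 162.57 g.
n(C) = 162.57 / 12.01 = 13.536 mol.
Step 1 (C:Zn = 1:1): theoretical n(Zn) = 13.536 mol; at 72.84% yield, n(Zn) = 9.8600 mol.
Step 2 (Zn:ZnS = 1:1): theoretical n(ZnS) = 9.8600 mol, so theoretical mass = 9.8600 × 97.44 = 960.75 g.
At 66.99% yield, actual mass of ZnS = 960.75 × 0.6699 = 643.61 g.

643.6 g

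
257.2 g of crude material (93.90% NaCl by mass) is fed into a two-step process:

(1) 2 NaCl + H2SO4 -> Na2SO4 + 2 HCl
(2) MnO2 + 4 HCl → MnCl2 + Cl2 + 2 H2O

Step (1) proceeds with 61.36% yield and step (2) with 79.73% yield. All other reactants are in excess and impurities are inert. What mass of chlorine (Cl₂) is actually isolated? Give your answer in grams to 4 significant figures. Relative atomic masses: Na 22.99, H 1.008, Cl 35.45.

35.84 g

Pure NaCl = 257.2 × 0.9390 = 241.51 g.
M(NaCl) = 22.99 + 35.45 = 58.44 g/mol.
M(Cl2) = 2(35.45) = 70.90 g/mol.
n(NaCl) = 241.51 / 58.44 = 4.1326 mol.
Step 1 (NaCl:HCl = 2:2): theoretical n(HCl) = 4.1326 mol; at 61.36% yield, n(HCl) = 2.5358 mol.
Step 2 (HCl:Cl2 = 4:1): theoretical n(Cl2) = 0.63395 mol, so theoretical mass = 0.63395 × 70.90 = 44.947 g.
At 79.73% yield, actual mass of Cl2 = 44.947 × 0.7973 = 35.836 g.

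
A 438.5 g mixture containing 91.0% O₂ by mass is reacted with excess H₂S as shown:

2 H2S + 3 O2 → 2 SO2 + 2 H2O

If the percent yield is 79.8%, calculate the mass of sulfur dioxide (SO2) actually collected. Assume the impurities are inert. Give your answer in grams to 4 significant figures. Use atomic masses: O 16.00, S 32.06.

425.0 g

Pure O2 available = 438.5 g × 0.910 = 399.04 g.
M(O2) = 2(16.00) = 32.00 g/mol.
M(SO2) = 32.06 + 2(16.00) = 64.06 g/mol.
n(O2) = 399.04 g / 32.00 g/mol = 12.470 mol.
From the equation the O2:SO2 mole ratio is 3:2, so n(SO2) = 12.470 × 2/3 = 8.3132 mol.
Mass of SO2 = 8.3132 mol × 64.06 g/mol = 532.55 g.
Actual mass collected = 532.55 g × 0.798 = 424.97 g.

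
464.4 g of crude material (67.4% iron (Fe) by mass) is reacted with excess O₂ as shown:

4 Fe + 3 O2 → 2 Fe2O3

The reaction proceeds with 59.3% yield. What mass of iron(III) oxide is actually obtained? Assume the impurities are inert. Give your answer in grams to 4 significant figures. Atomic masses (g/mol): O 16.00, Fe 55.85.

Pure Fe available = 464.4 g × 0.674 = 313.01 g.
M(Fe) = 55.85 g/mol.
M(Fe2O3) = 2(55.85) + 3(16.00) = 159.70 g/mol.
n(Fe) = 313.01 g / 55.85 g/mol = 5.6044 mol.
From the equation the Fe:Fe2O3 mole ratio is 4:2, so n(Fe2O3) = 5.6044 × 2/4 = 2.8022 mol.
Mass of Fe2O3 = 2.8022 mol × 159.70 g/mol = 447.51 g.
Actual mass collected = 447.51 g × 0.593 = 265.37 g.

265.4 g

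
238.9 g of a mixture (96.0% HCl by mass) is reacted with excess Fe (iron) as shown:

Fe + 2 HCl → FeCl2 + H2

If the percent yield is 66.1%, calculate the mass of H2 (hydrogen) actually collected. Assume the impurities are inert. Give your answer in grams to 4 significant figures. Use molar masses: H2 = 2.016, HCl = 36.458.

4.191 g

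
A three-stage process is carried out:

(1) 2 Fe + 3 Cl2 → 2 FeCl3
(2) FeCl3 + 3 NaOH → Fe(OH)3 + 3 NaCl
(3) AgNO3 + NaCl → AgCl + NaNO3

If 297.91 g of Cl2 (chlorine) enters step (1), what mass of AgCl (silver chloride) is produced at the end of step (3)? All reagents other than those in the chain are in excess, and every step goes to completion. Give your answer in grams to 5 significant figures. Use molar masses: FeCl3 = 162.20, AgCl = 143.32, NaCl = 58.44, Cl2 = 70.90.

n(Cl2) = 297.91 / 70.90 = 4.20183 mol.
Reaction (1): Cl2→FeCl3 ratio 3:2 ⇒ n(FeCl3) = 2.80122 mol.
Reaction (2): FeCl3→NaCl ratio 1:3 ⇒ n(NaCl) = 8.40367 mol.
Reaction (3): NaCl→AgCl ratio 1:1 ⇒ n(AgCl) = 8.40367 mol.
Mass of AgCl = 8.40367 × 143.32 = 1204.41 g.

1204.4 g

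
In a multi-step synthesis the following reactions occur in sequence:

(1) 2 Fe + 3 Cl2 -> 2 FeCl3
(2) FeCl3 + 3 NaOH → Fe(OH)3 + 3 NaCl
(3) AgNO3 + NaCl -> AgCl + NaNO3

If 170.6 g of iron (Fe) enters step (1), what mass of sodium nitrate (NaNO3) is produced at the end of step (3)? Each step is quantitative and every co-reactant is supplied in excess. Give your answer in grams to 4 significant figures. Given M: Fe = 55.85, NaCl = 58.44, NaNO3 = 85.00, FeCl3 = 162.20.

n(Fe) = 170.6 / 55.85 = 3.0546 mol.
Reaction (1): Fe→FeCl3 ratio 2:2 ⇒ n(FeCl3) = 3.0546 mol.
Reaction (2): FeCl3→NaCl ratio 1:3 ⇒ n(NaCl) = 9.1638 mol.
Reaction (3): NaCl→NaNO3 ratio 1:1 ⇒ n(NaNO3) = 9.1638 mol.
Mass of NaNO3 = 9.1638 × 85.00 = 778.93 g.

778.9 g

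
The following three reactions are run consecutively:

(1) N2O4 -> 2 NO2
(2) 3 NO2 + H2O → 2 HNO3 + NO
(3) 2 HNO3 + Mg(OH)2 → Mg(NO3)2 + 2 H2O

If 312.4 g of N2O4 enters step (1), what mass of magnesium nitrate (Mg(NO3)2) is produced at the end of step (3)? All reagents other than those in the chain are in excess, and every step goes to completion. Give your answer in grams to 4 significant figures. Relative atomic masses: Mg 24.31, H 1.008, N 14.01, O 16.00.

M(N2O4) = 2(14.01) + 4(16.00) = 92.02 g/mol.
M(Mg(NO3)2) = 24.31 + 2(14.01) + 6(16.00) = 148.33 g/mol.
n(N2O4) = 312.4 / 92.02 = 3.3949 mol.
Reaction (1): N2O4→NO2 ratio 1:2 ⇒ n(NO2) = 6.7898 mol.
Reaction (2): NO2→HNO3 ratio 3:2 ⇒ n(HNO3) = 4.5266 mol.
Reaction (3): HNO3→Mg(NO3)2 ratio 2:1 ⇒ n(Mg(NO3)2) = 2.2633 mol.
Mass of Mg(NO3)2 = 2.2633 × 148.33 = 335.71 g.

335.7 g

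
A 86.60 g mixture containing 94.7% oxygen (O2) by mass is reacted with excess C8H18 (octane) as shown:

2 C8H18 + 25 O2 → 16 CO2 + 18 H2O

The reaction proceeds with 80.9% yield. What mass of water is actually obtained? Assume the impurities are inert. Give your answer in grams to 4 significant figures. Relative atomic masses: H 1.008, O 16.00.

26.89 g

Pure O2 available = 86.60 g × 0.947 = 82.010 g.
M(O2) = 2(16.00) = 32.00 g/mol.
M(H2O) = 2(1.008) + 16.00 = 18.016 g/mol.
n(O2) = 82.010 g / 32.00 g/mol = 2.5628 mol.
From the equation the O2:H2O mole ratio is 25:18, so n(H2O) = 2.5628 × 18/25 = 1.8452 mol.
Mass of H2O = 1.8452 mol × 18.016 g/mol = 33.244 g.
Actual mass collected = 33.244 g × 0.809 = 26.894 g.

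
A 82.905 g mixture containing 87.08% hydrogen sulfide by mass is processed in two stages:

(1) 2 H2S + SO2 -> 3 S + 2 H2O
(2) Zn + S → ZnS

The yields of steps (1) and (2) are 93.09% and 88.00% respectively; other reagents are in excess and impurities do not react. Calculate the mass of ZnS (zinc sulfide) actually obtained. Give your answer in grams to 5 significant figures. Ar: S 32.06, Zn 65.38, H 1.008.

253.67 g

Pure H2S = 82.905 × 0.8708 = 72.1937 g.
M(H2S) = 2(1.008) + 32.06 = 34.076 g/mol.
M(ZnS) = 65.38 + 32.06 = 97.44 g/mol.
n(H2S) = 72.1937 / 34.076 = 2.11861 mol.
Step 1 (H2S:S = 2:3): theoretical n(S) = 3.17791 mol; at 93.09% yield, n(S) = 2.95832 mol.
Step 2 (S:ZnS = 1:1): theoretical n(ZnS) = 2.95832 mol, so theoretical mass = 2.95832 × 97.44 = 288.258 g.
At 88.00% yield, actual mass of ZnS = 288.258 × 0.8800 = 253.667 g.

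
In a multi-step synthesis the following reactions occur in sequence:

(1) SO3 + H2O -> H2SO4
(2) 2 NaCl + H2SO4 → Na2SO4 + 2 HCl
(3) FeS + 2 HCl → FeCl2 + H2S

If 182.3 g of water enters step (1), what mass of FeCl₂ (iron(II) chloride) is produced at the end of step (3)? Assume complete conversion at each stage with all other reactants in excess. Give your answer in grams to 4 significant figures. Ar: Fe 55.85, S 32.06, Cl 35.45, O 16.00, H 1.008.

1283 g

M(H2O) = 2(1.008) + 16.00 = 18.016 g/mol.
M(FeCl2) = 55.85 + 2(35.45) = 126.75 g/mol.
n(H2O) = 182.3 / 18.016 = 10.119 mol.
Reaction (1): H2O→H2SO4 ratio 1:1 ⇒ n(H2SO4) = 10.119 mol.
Reaction (2): H2SO4→HCl ratio 1:2 ⇒ n(HCl) = 20.238 mol.
Reaction (3): HCl→FeCl2 ratio 2:1 ⇒ n(FeCl2) = 10.119 mol.
Mass of FeCl2 = 10.119 × 126.75 = 1282.6 g.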